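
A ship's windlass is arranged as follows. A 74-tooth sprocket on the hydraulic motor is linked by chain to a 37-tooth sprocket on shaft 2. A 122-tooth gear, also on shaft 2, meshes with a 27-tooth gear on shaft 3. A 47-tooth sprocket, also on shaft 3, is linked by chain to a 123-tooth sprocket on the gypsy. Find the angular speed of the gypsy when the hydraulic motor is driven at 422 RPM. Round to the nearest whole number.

the hydraulic motor → shaft 2 (chain, 37/74): 422 ÷ 0.5 = 844 RPM
shaft 2 → shaft 3 (gear mesh, 27/122): 844 ÷ 0.22131 = 3813.6 RPM
shaft 3 → the gypsy (chain, 123/47): 3813.6 ÷ 2.617 = 1457.2 RPM

1457 RPM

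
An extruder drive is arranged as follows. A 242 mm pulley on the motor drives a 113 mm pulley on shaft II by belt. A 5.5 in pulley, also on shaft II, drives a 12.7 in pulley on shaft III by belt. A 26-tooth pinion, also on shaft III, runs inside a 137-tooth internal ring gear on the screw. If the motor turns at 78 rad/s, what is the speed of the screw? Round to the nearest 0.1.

13.7 rad/s

Belt: ratio = 113/242 = 0.46694, so shaft II turns at 78 / 0.46694 = 167.04 rad/s.
Belt: ratio = 12.7/5.5 = 2.3091, so shaft III turns at 167.04 / 2.3091 = 72.342 rad/s.
Internal gear: ratio = 137/26 = 5.2692, so the screw turns at 72.342 / 5.2692 = 13.729 rad/s.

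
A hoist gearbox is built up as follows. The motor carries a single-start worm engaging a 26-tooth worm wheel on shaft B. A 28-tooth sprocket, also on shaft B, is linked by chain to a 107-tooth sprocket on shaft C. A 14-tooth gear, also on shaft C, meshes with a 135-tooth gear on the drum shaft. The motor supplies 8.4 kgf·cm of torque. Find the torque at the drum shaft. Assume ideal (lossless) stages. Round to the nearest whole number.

8048 kgf·cm

Worm: ratio = 26/1 = 26; torque at shaft B = 8.4 × 26 = 218.4 kgf·cm.
Chain: ratio = 107/28 = 3.8214; torque at shaft C = 218.4 × 3.8214 = 834.6 kgf·cm.
Gear mesh: ratio = 135/14 = 9.6429; torque at the drum shaft = 834.6 × 9.6429 = 8047.9 kgf·cm.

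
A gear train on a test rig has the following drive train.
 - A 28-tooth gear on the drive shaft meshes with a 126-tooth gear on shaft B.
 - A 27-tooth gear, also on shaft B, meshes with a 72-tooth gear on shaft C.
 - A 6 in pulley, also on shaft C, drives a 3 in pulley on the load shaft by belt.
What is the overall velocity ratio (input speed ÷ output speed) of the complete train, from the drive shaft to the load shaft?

Each stage contributes driven/driver: gear mesh 126/28 = 4.5, gear mesh 72/27 = 2.6667, belt 3/6 = 0.5.
Overall: 4.5 × 2.6667 × 0.5 = 6.

6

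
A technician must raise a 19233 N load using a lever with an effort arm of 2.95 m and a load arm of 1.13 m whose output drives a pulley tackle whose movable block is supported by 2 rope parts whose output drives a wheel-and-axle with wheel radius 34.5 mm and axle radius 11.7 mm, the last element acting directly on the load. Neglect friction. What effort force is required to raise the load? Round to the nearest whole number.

1249 N

Lever MA = effort arm / load arm = 2.95/1.13 = 2.6106.
Block-and-tackle MA = number of supporting rope parts = 2.
Wheel-and-axle MA = R/r = 34.5/11.7 = 2.9487.
Combined ideal MA = 2.6106 × 2 × 2.9487 = 15.396.
Effort = load / MA = 19233 / 15.396 = 1249.2 N.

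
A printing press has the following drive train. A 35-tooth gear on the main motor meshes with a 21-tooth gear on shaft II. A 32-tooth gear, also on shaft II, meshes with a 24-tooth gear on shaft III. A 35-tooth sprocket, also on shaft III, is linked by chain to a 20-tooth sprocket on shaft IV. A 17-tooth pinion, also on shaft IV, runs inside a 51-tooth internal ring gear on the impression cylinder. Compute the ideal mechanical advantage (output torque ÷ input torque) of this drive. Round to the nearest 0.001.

Each stage contributes driven/driver: gear mesh 21/35 = 0.6, gear mesh 24/32 = 0.75, chain 20/35 = 0.57143, internal gear 51/17 = 3.
Overall: 0.6 × 0.75 × 0.57143 × 3 = 0.77143.

0.771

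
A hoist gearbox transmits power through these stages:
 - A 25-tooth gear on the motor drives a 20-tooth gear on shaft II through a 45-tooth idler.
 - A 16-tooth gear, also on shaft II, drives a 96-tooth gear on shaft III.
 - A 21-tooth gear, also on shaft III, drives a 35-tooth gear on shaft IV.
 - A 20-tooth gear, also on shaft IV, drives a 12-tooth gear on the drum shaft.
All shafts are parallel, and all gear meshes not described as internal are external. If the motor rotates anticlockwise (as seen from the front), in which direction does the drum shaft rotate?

the motor → shaft II: driver → idler → driven is 2 external meshes, 2 reversals → CCW.
shaft II → shaft III: external mesh, 1 reversal → CW.
shaft III → shaft IV: external mesh, 1 reversal → CCW.
shaft IV → the drum shaft: external mesh, 1 reversal → CW.
5 reversals in total — an odd number — so the drum shaft turns opposite to the motor.

clockwise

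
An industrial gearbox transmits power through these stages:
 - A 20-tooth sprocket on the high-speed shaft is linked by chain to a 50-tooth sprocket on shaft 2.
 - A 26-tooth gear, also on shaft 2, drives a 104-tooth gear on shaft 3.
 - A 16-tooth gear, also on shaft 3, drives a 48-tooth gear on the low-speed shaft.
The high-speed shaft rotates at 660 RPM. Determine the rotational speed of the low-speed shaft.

22 RPM

the high-speed shaft → shaft 2 (chain, 50/20): 660 ÷ 2.5 = 264 RPM
shaft 2 → shaft 3 (gear mesh, 104/26): 264 ÷ 4 = 66 RPM
shaft 3 → the low-speed shaft (gear mesh, 48/16): 66 ÷ 3 = 22 RPM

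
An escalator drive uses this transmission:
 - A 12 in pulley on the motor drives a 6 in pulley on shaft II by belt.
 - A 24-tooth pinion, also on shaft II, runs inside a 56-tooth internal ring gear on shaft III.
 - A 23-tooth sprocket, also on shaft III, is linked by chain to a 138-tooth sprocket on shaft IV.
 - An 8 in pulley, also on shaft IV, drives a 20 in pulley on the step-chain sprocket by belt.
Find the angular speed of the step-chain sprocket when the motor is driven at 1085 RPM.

62 RPM

Belt: ratio = 6/12 = 0.5, so shaft II turns at 1085 / 0.5 = 2170 RPM.
Internal gear: ratio = 56/24 = 2.3333, so shaft III turns at 2170 / 2.3333 = 930 RPM.
Chain: ratio = 138/23 = 6, so shaft IV turns at 930 / 6 = 155 RPM.
Belt: ratio = 20/8 = 2.5, so the step-chain sprocket turns at 155 / 2.5 = 62 RPM.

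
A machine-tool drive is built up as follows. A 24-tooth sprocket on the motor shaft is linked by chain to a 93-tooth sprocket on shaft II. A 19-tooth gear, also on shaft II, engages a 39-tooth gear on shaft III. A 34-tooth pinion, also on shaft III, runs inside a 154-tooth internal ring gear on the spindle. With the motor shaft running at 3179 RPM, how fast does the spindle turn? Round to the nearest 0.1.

88.2 RPM

Chain: ratio = 93/24 = 3.875, so shaft II turns at 3179 / 3.875 = 820.39 RPM.
Gear mesh: ratio = 39/19 = 2.0526, so shaft III turns at 820.39 / 2.0526 = 399.68 RPM.
Internal gear: ratio = 154/34 = 4.5294, so the spindle turns at 399.68 / 4.5294 = 88.24 RPM.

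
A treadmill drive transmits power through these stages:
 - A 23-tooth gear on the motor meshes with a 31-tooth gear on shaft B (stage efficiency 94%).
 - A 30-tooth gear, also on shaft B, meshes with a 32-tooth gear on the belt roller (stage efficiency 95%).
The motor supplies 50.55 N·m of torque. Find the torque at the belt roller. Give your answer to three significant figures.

64.9 N·m

After the gear mesh (31/23): 50.55 × 1.3478 × 0.94 = 64.045 N·m
After the gear mesh (32/30): 64.045 × 1.0667 × 0.95 = 64.899 N·m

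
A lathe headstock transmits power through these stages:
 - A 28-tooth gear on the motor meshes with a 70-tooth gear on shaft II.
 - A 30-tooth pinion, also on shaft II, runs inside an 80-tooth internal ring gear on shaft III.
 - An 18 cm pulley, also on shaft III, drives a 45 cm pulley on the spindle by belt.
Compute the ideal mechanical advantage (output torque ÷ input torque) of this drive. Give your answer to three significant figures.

16.7

Each stage contributes driven/driver: gear mesh 70/28 = 2.5, internal gear 80/30 = 2.6667, belt 45/18 = 2.5.
Overall: 2.5 × 2.6667 × 2.5 = 16.667.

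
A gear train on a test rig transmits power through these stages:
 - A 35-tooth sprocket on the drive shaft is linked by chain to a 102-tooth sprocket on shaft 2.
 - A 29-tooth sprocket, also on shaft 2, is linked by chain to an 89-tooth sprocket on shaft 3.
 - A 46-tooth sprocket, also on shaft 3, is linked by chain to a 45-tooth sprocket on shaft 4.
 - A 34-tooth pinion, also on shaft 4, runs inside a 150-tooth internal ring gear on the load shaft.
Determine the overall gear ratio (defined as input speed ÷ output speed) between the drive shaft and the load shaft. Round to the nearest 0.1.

38.6

Each stage contributes driven/driver: chain 102/35 = 2.9143, chain 89/29 = 3.069, chain 45/46 = 0.97826, internal gear 150/34 = 4.4118.
Overall: 2.9143 × 3.069 × 0.97826 × 4.4118 = 38.6.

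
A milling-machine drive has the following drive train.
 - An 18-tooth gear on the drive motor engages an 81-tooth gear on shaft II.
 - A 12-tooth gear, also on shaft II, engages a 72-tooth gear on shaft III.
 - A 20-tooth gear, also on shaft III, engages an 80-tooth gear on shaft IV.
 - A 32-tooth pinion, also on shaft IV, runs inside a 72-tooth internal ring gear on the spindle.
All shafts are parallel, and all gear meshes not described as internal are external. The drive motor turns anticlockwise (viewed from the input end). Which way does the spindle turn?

the drive motor → shaft II: external mesh, 1 reversal → CW.
shaft II → shaft III: external mesh, 1 reversal → CCW.
shaft III → shaft IV: external mesh, 1 reversal → CW.
shaft IV → the spindle: internal mesh, same direction → CW.
3 reversals in total — an odd number — so the spindle turns opposite to the drive motor.

clockwise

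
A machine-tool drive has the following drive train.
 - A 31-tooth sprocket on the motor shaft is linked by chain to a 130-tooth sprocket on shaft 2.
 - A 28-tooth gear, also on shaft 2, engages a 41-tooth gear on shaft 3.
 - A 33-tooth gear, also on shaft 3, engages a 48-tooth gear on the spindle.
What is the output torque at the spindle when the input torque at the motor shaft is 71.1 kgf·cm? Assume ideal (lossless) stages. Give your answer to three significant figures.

635 kgf·cm

Chain: ratio = 130/31 = 4.1935; torque at shaft 2 = 71.1 × 4.1935 = 298.16 kgf·cm.
Gear mesh: ratio = 41/28 = 1.4643; torque at shaft 3 = 298.16 × 1.4643 = 436.59 kgf·cm.
Gear mesh: ratio = 48/33 = 1.4545; torque at the spindle = 436.59 × 1.4545 = 635.04 kgf·cm.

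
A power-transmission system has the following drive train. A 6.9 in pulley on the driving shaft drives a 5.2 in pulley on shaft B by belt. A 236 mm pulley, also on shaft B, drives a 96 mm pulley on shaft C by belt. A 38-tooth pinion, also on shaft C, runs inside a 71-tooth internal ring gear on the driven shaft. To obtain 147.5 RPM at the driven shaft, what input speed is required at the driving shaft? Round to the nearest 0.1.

Overall ratio R = 0.75362 × 0.40678 × 1.8684 = 0.57278.
Required input speed = output speed × R = 147.5 × 0.57278 = 84.485 RPM.

84.5 RPM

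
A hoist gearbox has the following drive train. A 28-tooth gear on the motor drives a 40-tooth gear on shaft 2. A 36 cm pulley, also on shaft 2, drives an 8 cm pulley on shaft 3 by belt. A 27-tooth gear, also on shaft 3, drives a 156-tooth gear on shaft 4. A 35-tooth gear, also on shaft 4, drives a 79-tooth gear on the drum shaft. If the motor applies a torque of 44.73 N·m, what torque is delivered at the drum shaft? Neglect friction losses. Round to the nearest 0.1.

gear mesh 40/28 = 1.4286 → τ = 44.73·1.4286 = 63.9 N·m
belt 8/36 = 0.22222 → τ = 63.9·0.22222 = 14.2 N·m
gear mesh 156/27 = 5.7778 → τ = 14.2·5.7778 = 82.044 N·m
gear mesh 79/35 = 2.2571 → τ = 82.044·2.2571 = 185.19 N·m

185.2 N·m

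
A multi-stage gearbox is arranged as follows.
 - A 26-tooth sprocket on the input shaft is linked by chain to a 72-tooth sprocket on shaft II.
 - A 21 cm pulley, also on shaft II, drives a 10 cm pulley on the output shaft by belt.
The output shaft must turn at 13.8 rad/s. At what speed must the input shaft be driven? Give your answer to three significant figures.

Overall ratio R = 2.7692 × 0.47619 = 1.3187.
Required input speed = output speed × R = 13.8 × 1.3187 = 18.198 rad/s.

18.2 rad/s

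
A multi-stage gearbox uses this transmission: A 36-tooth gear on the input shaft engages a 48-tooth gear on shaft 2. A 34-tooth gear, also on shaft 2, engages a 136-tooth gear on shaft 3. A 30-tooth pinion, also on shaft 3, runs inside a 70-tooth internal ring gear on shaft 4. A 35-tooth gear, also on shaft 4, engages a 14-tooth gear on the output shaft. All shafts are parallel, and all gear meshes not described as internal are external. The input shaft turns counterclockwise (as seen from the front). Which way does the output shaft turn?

clockwise

the input shaft → shaft 2: external mesh, 1 reversal → CW.
shaft 2 → shaft 3: external mesh, 1 reversal → CCW.
shaft 3 → shaft 4: internal mesh, same direction → CCW.
shaft 4 → the output shaft: external mesh, 1 reversal → CW.
3 reversals in total — an odd number — so the output shaft turns opposite to the input shaft.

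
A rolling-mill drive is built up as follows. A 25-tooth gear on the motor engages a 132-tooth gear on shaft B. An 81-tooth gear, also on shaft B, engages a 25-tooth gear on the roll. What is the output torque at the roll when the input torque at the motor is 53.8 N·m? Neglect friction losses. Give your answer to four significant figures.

87.67 N·m

Gear mesh: ratio = 132/25 = 5.28; torque at shaft B = 53.8 × 5.28 = 284.06 N·m.
Gear mesh: ratio = 25/81 = 0.30864; torque at the roll = 284.06 × 0.30864 = 87.674 N·m.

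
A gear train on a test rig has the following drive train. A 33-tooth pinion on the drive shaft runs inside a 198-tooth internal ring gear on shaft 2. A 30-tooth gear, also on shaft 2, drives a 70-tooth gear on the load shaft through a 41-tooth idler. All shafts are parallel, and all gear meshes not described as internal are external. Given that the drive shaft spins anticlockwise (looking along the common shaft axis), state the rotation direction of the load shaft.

anticlockwise

the drive shaft → shaft 2: internal mesh, same direction → CCW.
shaft 2 → the load shaft: driver → idler → driven is 2 external meshes, 2 reversals → CCW.
2 reversals in total — an even number — so the load shaft turns the same way as the drive shaft.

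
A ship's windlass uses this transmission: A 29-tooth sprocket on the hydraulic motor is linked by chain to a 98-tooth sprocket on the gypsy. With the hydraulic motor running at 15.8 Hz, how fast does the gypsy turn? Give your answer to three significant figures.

Chain: ratio = 98/29 = 3.3793, so the gypsy turns at 15.8 / 3.3793 = 4.6755 Hz.

4.68 Hz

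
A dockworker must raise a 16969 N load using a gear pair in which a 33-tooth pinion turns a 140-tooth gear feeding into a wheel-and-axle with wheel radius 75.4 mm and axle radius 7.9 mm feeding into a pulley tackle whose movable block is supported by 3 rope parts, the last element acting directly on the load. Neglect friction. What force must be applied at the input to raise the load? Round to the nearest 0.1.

139.7 N

Gear pair MA = 140/33 = 4.2424.
Wheel-and-axle MA = R/r = 75.4/7.9 = 9.5443.
Block-and-tackle MA = number of supporting rope parts = 3.
Combined ideal MA = 4.2424 × 9.5443 × 3 = 121.47.
Effort = load / MA = 16969 / 121.47 = 139.69 N.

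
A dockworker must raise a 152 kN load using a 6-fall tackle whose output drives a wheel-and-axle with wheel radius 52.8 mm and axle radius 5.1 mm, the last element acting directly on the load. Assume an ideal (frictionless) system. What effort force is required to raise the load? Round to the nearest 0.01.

Block-and-tackle MA = number of supporting rope parts = 6.
Wheel-and-axle MA = R/r = 52.8/5.1 = 10.353.
Combined ideal MA = 6 × 10.353 = 62.118.
Effort = load / MA = 152 / 62.118 = 2.447 kN.

2.45 kN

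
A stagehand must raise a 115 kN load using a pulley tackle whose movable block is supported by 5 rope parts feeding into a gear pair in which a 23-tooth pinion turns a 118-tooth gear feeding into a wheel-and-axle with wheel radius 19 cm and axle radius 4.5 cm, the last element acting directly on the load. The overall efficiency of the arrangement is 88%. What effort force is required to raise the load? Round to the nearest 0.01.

1.21 kN

Block-and-tackle MA = number of supporting rope parts = 5.
Gear pair MA = 118/23 = 5.1304.
Wheel-and-axle MA = R/r = 19/4.5 = 4.2222.
Combined ideal MA = 5 × 5.1304 × 4.2222 = 108.31.
Actual MA = 108.31 × 0.88 = 95.312.
Effort = load / actual MA = 115 / 95.312 = 1.2066 kN.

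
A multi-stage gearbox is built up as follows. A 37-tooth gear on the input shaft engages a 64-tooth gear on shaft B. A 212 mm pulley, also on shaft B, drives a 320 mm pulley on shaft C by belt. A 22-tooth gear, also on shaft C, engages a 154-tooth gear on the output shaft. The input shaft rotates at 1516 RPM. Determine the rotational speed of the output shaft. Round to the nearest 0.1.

gear mesh 64/37 = 1.7297 → 1516/1.7297 = 876.44 RPM
belt 320/212 = 1.5094 → 876.44/1.5094 = 580.64 RPM
gear mesh 154/22 = 7 → 580.64/7 = 82.949 RPM

82.9 RPM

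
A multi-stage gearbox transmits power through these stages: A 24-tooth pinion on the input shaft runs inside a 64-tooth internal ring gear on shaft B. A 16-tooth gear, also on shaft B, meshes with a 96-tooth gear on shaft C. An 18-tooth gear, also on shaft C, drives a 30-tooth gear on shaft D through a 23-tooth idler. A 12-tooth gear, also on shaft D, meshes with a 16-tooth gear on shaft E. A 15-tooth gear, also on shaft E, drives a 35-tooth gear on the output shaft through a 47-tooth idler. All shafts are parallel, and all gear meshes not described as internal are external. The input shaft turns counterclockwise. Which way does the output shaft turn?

the input shaft → shaft B: internal mesh, same direction → CCW.
shaft B → shaft C: external mesh, 1 reversal → CW.
shaft C → shaft D: driver → idler → driven is 2 external meshes, 2 reversals → CW.
shaft D → shaft E: external mesh, 1 reversal → CCW.
shaft E → the output shaft: driver → idler → driven is 2 external meshes, 2 reversals → CCW.
6 reversals in total — an even number — so the output shaft turns the same way as the input shaft.

counterclockwise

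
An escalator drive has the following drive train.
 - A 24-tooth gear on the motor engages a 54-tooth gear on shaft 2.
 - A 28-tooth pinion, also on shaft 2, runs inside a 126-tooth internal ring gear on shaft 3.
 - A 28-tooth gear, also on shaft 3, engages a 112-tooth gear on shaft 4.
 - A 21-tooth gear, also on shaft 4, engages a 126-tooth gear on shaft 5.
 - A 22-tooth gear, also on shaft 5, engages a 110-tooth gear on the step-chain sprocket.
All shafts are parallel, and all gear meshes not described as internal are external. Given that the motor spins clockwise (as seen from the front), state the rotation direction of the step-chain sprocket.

the motor → shaft 2: external mesh, 1 reversal → CCW.
shaft 2 → shaft 3: internal mesh, same direction → CCW.
shaft 3 → shaft 4: external mesh, 1 reversal → CW.
shaft 4 → shaft 5: external mesh, 1 reversal → CCW.
shaft 5 → the step-chain sprocket: external mesh, 1 reversal → CW.
4 reversals in total — an even number — so the step-chain sprocket turns the same way as the motor.

clockwise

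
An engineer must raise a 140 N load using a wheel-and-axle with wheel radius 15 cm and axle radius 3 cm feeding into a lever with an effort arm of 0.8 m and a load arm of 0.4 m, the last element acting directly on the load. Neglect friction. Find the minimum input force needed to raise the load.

14 N

Wheel-and-axle MA = R/r = 15/3 = 5.
Lever MA = effort arm / load arm = 0.8/0.4 = 2.
Combined ideal MA = 5 × 2 = 10.
Effort = load / MA = 140 / 10 = 14 N.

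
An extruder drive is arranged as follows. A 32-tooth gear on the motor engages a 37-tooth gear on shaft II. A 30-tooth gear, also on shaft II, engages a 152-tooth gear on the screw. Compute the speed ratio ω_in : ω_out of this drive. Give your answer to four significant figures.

5.858

Each stage contributes driven/driver: gear mesh 37/32 = 1.1562, gear mesh 152/30 = 5.0667.
Overall: 1.1562 × 5.0667 = 5.8583.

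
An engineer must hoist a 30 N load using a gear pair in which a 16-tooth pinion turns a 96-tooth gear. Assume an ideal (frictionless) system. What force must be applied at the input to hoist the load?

Gear pair MA = 96/16 = 6.
Effort = load / MA = 30 / 6 = 5 N.

5 N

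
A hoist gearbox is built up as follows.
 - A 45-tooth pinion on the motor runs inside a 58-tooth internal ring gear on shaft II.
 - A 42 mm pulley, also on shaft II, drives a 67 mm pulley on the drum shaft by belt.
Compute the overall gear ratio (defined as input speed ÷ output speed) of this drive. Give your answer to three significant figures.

2.06

Each stage contributes driven/driver: internal gear 58/45 = 1.2889, belt 67/42 = 1.5952.
Overall: 1.2889 × 1.5952 = 2.0561.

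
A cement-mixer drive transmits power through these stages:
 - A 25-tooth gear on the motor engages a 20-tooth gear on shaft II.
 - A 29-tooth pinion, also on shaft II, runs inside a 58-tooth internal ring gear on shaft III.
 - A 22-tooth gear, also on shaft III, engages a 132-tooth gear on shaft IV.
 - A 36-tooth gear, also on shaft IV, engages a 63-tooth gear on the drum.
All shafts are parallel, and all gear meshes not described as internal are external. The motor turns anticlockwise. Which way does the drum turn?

clockwise

the motor → shaft II: external mesh, 1 reversal → CW.
shaft II → shaft III: internal mesh, same direction → CW.
shaft III → shaft IV: external mesh, 1 reversal → CCW.
shaft IV → the drum: external mesh, 1 reversal → CW.
3 reversals in total — an odd number — so the drum turns opposite to the motor.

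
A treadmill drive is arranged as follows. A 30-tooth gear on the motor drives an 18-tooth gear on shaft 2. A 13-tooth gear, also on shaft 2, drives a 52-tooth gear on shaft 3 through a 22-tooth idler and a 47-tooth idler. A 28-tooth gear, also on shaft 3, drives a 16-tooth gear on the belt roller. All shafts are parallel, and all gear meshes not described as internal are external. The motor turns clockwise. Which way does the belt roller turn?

anticlockwise

the motor → shaft 2: external mesh, 1 reversal → CCW.
shaft 2 → shaft 3: driver → idler → idler → driven is 3 external meshes, 3 reversals → CW.
shaft 3 → the belt roller: external mesh, 1 reversal → CCW.
5 reversals in total — an odd number — so the belt roller turns opposite to the motor.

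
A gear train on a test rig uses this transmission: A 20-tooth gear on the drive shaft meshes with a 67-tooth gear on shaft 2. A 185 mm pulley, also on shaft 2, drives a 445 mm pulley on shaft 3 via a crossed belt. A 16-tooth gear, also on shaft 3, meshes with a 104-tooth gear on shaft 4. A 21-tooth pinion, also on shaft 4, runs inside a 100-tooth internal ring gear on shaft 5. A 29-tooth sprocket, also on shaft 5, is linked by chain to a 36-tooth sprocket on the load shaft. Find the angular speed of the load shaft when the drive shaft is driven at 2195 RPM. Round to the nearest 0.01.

Gear mesh: ratio = 67/20 = 3.35, so shaft 2 turns at 2195 / 3.35 = 655.22 RPM.
Belt: ratio = 445/185 = 2.4054, so shaft 3 turns at 655.22 / 2.4054 = 272.4 RPM.
Gear mesh: ratio = 104/16 = 6.5, so shaft 4 turns at 272.4 / 6.5 = 41.907 RPM.
Internal gear: ratio = 100/21 = 4.7619, so shaft 5 turns at 41.907 / 4.7619 = 8.8005 RPM.
Chain: ratio = 36/29 = 1.2414, so the load shaft turns at 8.8005 / 1.2414 = 7.0893 RPM.

7.09 RPM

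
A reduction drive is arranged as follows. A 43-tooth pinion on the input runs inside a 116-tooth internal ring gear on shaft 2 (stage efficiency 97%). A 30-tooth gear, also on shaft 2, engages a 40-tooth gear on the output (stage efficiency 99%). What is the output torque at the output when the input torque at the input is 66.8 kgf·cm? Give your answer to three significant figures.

231 kgf·cm

internal gear 116/43 = 2.6977 → τ = 66.8·2.6977·0.97 = 174.8 kgf·cm
gear mesh 40/30 = 1.3333 → τ = 174.8·1.3333·0.99 = 230.73 kgf·cm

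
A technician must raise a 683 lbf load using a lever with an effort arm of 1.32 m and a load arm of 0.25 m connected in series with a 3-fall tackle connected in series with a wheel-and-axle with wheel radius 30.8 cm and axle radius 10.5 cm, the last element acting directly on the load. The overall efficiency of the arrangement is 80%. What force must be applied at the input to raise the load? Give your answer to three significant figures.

Lever MA = effort arm / load arm = 1.32/0.25 = 5.28.
Block-and-tackle MA = number of supporting rope parts = 3.
Wheel-and-axle MA = R/r = 30.8/10.5 = 2.9333.
Combined ideal MA = 5.28 × 3 × 2.9333 = 46.464.
Actual MA = 46.464 × 0.80 = 37.171.
Effort = load / actual MA = 683 / 37.171 = 18.374 lbf.

18.4 lbf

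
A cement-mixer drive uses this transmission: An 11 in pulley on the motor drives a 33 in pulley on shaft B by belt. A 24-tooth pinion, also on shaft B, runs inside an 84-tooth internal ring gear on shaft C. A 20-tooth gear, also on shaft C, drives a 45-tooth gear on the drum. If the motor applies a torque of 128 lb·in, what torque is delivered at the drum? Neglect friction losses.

3024 lb·in

belt 33/11 = 3 → τ = 128·3 = 384 lb·in
internal gear 84/24 = 3.5 → τ = 384·3.5 = 1344 lb·in
gear mesh 45/20 = 2.25 → τ = 1344·2.25 = 3024 lb·in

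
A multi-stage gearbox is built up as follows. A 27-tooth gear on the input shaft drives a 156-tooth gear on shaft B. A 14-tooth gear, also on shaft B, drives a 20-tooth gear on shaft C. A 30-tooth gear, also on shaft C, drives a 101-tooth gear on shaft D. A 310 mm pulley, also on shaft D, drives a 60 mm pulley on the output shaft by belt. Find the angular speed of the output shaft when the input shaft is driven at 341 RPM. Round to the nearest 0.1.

63.4 RPM

the input shaft → shaft B (gear mesh, 156/27): 341 ÷ 5.7778 = 59.019 RPM
shaft B → shaft C (gear mesh, 20/14): 59.019 ÷ 1.4286 = 41.313 RPM
shaft C → shaft D (gear mesh, 101/30): 41.313 ÷ 3.3667 = 12.271 RPM
shaft D → the output shaft (belt, 60/310): 12.271 ÷ 0.19355 = 63.402 RPM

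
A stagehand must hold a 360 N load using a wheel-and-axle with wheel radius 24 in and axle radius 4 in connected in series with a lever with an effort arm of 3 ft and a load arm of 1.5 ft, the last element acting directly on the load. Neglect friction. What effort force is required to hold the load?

Wheel-and-axle MA = R/r = 24/4 = 6.
Lever MA = effort arm / load arm = 3/1.5 = 2.
Combined ideal MA = 6 × 2 = 12.
Effort = load / MA = 360 / 12 = 30 N.

30 N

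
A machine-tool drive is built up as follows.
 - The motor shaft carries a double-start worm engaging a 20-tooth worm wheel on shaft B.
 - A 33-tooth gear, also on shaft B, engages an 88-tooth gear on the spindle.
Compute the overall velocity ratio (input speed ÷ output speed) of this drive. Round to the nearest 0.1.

Each stage contributes driven/driver: worm 20/2 = 10, gear mesh 88/33 = 2.6667.
Overall: 10 × 2.6667 = 26.667.

26.7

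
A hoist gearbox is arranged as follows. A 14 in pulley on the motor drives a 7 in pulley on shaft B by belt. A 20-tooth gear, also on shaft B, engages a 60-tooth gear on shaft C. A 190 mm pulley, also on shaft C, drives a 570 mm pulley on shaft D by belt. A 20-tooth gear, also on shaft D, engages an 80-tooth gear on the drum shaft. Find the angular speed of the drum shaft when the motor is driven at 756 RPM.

42 RPM

belt 7/14 = 0.5 → 756/0.5 = 1512 RPM
gear mesh 60/20 = 3 → 1512/3 = 504 RPM
belt 570/190 = 3 → 504/3 = 168 RPM
gear mesh 80/20 = 4 → 168/4 = 42 RPM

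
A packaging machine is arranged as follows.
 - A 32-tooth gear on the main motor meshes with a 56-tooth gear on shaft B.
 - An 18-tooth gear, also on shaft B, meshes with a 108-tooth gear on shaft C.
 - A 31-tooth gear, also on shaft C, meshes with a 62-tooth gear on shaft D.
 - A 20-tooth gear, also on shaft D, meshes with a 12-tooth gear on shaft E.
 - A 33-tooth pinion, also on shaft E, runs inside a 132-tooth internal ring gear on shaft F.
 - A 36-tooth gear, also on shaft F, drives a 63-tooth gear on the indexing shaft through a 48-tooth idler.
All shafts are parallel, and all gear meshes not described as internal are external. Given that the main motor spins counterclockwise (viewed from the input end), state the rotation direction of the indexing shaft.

the main motor → shaft B: external mesh, 1 reversal → CW.
shaft B → shaft C: external mesh, 1 reversal → CCW.
shaft C → shaft D: external mesh, 1 reversal → CW.
shaft D → shaft E: external mesh, 1 reversal → CCW.
shaft E → shaft F: internal mesh, same direction → CCW.
shaft F → the indexing shaft: driver → idler → driven is 2 external meshes, 2 reversals → CCW.
6 reversals in total — an even number — so the indexing shaft turns the same way as the main motor.

counterclockwise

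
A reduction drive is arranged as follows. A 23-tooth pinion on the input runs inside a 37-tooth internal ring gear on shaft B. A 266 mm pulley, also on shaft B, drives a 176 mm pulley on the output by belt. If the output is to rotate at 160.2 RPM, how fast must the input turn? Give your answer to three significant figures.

Overall ratio R = 1.6087 × 0.66165 = 1.0644.
Required input speed = output speed × R = 160.2 × 1.0644 = 170.52 RPM.

171 RPM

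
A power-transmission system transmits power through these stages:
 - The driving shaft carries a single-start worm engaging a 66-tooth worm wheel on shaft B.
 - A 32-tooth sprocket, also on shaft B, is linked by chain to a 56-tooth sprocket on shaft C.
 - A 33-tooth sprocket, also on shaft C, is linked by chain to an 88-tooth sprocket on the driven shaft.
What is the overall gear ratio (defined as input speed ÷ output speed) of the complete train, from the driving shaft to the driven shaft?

Each stage contributes driven/driver: worm 66/1 = 66, chain 56/32 = 1.75, chain 88/33 = 2.6667.
Overall: 66 × 1.75 × 2.6667 = 308.

308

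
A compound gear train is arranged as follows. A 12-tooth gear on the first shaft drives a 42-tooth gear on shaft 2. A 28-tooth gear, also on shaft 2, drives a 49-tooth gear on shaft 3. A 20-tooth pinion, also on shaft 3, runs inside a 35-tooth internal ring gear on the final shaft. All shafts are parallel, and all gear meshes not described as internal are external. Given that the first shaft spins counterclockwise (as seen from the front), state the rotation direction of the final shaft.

counterclockwise

the first shaft → shaft 2: external mesh, 1 reversal → CW.
shaft 2 → shaft 3: external mesh, 1 reversal → CCW.
shaft 3 → the final shaft: internal mesh, same direction → CCW.
2 reversals in total — an even number — so the final shaft turns the same way as the first shaft.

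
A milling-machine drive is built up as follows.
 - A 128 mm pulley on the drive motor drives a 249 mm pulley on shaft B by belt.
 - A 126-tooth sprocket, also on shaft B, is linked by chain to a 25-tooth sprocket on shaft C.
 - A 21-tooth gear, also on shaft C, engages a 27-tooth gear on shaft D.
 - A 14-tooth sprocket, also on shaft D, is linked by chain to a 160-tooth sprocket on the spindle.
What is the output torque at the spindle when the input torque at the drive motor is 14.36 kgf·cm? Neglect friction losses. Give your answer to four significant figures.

81.44 kgf·cm

Belt: ratio = 249/128 = 1.9453; torque at shaft B = 14.36 × 1.9453 = 27.935 kgf·cm.
Chain: ratio = 25/126 = 0.19841; torque at shaft C = 27.935 × 0.19841 = 5.5426 kgf·cm.
Gear mesh: ratio = 27/21 = 1.2857; torque at shaft D = 5.5426 × 1.2857 = 7.1262 kgf·cm.
Chain: ratio = 160/14 = 11.429; torque at the spindle = 7.1262 × 11.429 = 81.442 kgf·cm.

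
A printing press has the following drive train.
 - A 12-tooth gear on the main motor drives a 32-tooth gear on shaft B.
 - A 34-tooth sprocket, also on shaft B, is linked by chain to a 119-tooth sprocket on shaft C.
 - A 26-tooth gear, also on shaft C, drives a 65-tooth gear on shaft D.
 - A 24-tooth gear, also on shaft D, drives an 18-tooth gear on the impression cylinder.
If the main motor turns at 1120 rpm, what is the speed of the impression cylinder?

gear mesh 32/12 = 2.6667 → 1120/2.6667 = 420 rpm
chain 119/34 = 3.5 → 420/3.5 = 120 rpm
gear mesh 65/26 = 2.5 → 120/2.5 = 48 rpm
gear mesh 18/24 = 0.75 → 48/0.75 = 64 rpm

64 rpm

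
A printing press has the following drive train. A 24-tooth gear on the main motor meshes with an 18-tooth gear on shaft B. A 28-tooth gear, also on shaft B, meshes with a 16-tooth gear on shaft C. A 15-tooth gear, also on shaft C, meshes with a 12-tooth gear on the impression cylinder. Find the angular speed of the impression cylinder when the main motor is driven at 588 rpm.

Gear mesh: ratio = 18/24 = 0.75, so shaft B turns at 588 / 0.75 = 784 rpm.
Gear mesh: ratio = 16/28 = 0.57143, so shaft C turns at 784 / 0.57143 = 1372 rpm.
Gear mesh: ratio = 12/15 = 0.8, so the impression cylinder turns at 1372 / 0.8 = 1715 rpm.

1715 rpm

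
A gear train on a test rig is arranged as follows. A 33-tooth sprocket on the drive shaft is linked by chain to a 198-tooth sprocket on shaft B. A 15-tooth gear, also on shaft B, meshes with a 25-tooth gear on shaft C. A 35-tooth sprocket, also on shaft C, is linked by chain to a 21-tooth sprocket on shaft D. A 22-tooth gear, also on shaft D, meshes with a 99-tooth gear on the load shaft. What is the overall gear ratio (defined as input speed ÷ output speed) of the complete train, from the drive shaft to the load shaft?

27

Each stage contributes driven/driver: chain 198/33 = 6, gear mesh 25/15 = 1.6667, chain 21/35 = 0.6, gear mesh 99/22 = 4.5.
Overall: 6 × 1.6667 × 0.6 × 4.5 = 27.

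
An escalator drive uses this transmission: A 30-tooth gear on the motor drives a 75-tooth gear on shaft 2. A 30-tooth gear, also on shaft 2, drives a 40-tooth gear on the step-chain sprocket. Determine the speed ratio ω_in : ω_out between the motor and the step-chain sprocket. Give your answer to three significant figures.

3.33

Each stage contributes driven/driver: gear mesh 75/30 = 2.5, gear mesh 40/30 = 1.3333.
Overall: 2.5 × 1.3333 = 3.3333.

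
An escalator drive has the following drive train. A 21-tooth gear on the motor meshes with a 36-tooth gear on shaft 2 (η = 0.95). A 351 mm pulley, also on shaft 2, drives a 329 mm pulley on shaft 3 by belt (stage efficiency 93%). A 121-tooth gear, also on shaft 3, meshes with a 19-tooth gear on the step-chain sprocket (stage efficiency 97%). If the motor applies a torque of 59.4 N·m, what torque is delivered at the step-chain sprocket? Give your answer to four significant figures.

12.84 N·m

After the gear mesh (36/21): 59.4 × 1.7143 × 0.95 = 96.737 N·m
After the belt (329/351): 96.737 × 0.93732 × 0.93 = 84.327 N·m
After the gear mesh (19/121): 84.327 × 0.15702 × 0.97 = 12.844 N·m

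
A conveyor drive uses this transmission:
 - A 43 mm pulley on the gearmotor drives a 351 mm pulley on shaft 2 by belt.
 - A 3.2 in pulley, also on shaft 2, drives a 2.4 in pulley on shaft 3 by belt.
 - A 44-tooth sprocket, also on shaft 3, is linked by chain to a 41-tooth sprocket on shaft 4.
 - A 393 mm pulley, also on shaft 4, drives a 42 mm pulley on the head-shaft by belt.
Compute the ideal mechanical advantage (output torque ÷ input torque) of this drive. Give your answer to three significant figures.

0.610

Each stage contributes driven/driver: belt 351/43 = 8.1628, belt 2.4/3.2 = 0.75, chain 41/44 = 0.93182, belt 42/393 = 0.10687.
Overall: 8.1628 × 0.75 × 0.93182 × 0.10687 = 0.60966.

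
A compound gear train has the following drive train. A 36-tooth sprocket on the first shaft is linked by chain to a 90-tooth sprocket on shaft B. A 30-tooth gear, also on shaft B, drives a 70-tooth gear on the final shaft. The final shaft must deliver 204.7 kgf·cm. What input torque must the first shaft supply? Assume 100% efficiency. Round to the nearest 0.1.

35.1 kgf·cm

Overall ratio R = 2.5 × 2.3333 = 5.8333.
Input torque = output torque / R = 204.7 / 5.8333 = 35.091 kgf·cm.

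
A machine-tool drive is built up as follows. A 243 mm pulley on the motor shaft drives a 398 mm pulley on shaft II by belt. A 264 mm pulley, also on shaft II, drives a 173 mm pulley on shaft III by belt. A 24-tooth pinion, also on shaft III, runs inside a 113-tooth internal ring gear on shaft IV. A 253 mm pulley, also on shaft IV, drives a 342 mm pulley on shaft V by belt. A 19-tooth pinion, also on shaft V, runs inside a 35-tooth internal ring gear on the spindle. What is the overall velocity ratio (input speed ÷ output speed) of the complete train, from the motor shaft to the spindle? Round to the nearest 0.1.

12.6

Each stage contributes driven/driver: belt 398/243 = 1.6379, belt 173/264 = 0.6553, internal gear 113/24 = 4.7083, belt 342/253 = 1.3518, internal gear 35/19 = 1.8421.
Overall: 1.6379 × 0.6553 × 4.7083 × 1.3518 × 1.8421 = 12.584.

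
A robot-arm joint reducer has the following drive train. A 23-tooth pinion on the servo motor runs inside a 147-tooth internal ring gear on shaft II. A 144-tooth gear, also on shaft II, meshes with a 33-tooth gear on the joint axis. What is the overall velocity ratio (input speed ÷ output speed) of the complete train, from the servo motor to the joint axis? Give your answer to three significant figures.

Each stage contributes driven/driver: internal gear 147/23 = 6.3913, gear mesh 33/144 = 0.22917.
Overall: 6.3913 × 0.22917 = 1.4647.

1.46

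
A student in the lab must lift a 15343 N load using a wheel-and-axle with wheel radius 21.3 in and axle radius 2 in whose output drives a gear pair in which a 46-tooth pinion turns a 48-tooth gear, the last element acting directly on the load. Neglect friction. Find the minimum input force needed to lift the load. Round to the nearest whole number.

Wheel-and-axle MA = R/r = 21.3/2 = 10.65.
Gear pair MA = 48/46 = 1.0435.
Combined ideal MA = 10.65 × 1.0435 = 11.113.
Effort = load / MA = 15343 / 11.113 = 1380.6 N.

1381 N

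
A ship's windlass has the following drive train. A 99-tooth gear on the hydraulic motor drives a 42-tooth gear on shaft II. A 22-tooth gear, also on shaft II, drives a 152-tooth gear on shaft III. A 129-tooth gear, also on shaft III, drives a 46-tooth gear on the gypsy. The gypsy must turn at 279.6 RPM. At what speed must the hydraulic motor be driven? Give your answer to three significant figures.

292 RPM

Overall ratio R = 0.42424 × 6.9091 × 0.35659 = 1.0452.
Required input speed = output speed × R = 279.6 × 1.0452 = 292.24 RPM.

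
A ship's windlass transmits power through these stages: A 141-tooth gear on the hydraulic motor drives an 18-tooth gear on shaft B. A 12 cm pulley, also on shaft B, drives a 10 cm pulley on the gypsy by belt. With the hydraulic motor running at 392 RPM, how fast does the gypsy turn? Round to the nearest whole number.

the hydraulic motor → shaft B (gear mesh, 18/141): 392 ÷ 0.12766 = 3070.7 RPM
shaft B → the gypsy (belt, 10/12): 3070.7 ÷ 0.83333 = 3684.8 RPM

3685 RPM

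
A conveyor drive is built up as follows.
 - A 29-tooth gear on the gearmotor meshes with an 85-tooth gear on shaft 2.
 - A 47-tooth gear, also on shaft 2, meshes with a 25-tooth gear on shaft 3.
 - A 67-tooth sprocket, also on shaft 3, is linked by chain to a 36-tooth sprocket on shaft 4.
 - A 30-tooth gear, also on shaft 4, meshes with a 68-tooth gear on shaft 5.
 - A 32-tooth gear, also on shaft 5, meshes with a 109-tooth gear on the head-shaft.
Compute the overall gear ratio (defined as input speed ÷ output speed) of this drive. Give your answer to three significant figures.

6.47

Each stage contributes driven/driver: gear mesh 85/29 = 2.931, gear mesh 25/47 = 0.53191, chain 36/67 = 0.53731, gear mesh 68/30 = 2.2667, gear mesh 109/32 = 3.4062.
Overall: 2.931 × 0.53191 × 0.53731 × 2.2667 × 3.4062 = 6.4678.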